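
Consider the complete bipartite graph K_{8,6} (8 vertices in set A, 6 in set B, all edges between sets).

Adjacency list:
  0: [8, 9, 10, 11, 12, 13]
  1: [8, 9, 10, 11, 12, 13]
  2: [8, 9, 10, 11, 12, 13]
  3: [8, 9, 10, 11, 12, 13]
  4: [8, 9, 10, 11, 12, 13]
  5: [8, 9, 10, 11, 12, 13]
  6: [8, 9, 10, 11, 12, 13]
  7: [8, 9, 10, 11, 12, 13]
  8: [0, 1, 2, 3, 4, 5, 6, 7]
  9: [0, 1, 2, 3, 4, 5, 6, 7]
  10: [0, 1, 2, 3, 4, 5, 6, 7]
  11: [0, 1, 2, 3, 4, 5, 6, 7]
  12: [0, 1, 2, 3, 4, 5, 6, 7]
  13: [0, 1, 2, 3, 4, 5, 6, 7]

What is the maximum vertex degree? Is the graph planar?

Set-A vertices have degree 6; set-B vertices have degree 8. Maximum degree = max(8,6) = 8.
K_{8,6} contains K_{3,3} as a subgraph (since both sides have >= 3 vertices); by Kuratowski's theorem it is not planar.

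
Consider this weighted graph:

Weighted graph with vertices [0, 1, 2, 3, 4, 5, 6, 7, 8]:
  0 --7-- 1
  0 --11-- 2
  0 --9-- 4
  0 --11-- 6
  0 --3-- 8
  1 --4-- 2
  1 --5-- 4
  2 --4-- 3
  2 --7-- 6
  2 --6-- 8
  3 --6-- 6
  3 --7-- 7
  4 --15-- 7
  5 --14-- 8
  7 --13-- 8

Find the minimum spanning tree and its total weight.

Applying Kruskal's algorithm (sort edges by weight, add if no cycle):
  Add (0,8) w=3
  Add (1,2) w=4
  Add (2,3) w=4
  Add (1,4) w=5
  Add (2,8) w=6
  Add (3,6) w=6
  Skip (0,1) w=7 (creates cycle)
  Skip (2,6) w=7 (creates cycle)
  Add (3,7) w=7
  Skip (0,4) w=9 (creates cycle)
  Skip (0,6) w=11 (creates cycle)
  Skip (0,2) w=11 (creates cycle)
  Skip (7,8) w=13 (creates cycle)
  Add (5,8) w=14
  Skip (4,7) w=15 (creates cycle)
MST weight = 49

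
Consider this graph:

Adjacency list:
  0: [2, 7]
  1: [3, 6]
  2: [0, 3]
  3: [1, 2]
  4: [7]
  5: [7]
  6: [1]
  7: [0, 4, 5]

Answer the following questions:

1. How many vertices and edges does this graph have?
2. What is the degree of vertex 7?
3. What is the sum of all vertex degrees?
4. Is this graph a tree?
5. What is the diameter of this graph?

Count: 8 vertices, 7 edges.
Vertex 7 has neighbors [0, 4, 5], degree = 3.
Handshaking lemma: 2 * 7 = 14.
A graph is a tree iff it is connected and has exactly n-1 edges. This graph is connected (all 8 vertices in one component) and has 8-1 = 7 edges. It is a tree.
Diameter (longest shortest path) = 6.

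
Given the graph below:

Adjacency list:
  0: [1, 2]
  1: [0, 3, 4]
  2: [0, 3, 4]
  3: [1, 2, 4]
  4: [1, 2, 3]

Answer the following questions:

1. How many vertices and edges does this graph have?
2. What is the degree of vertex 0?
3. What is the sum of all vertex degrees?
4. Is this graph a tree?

Count: 5 vertices, 7 edges.
Vertex 0 has neighbors [1, 2], degree = 2.
Handshaking lemma: 2 * 7 = 14.
A tree on 5 vertices has 4 edges. This graph has 7 edges (3 extra). Not a tree.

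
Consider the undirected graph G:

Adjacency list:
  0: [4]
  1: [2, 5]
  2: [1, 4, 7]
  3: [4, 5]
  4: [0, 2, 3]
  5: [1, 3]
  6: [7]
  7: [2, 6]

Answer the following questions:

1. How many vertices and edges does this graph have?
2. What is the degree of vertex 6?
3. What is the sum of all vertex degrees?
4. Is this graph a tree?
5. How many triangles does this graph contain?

Count: 8 vertices, 8 edges.
Vertex 6 has neighbors [7], degree = 1.
Handshaking lemma: 2 * 8 = 16.
A tree on 8 vertices has 7 edges. This graph has 8 edges (1 extra). Not a tree.
Number of triangles = 0.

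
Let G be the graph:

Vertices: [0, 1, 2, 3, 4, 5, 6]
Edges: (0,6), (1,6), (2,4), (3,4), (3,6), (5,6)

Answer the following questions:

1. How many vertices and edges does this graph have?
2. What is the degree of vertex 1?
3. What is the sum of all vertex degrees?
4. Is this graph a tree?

Count: 7 vertices, 6 edges.
Vertex 1 has neighbors [6], degree = 1.
Handshaking lemma: 2 * 6 = 12.
A graph is a tree iff it is connected and has exactly n-1 edges. This graph is connected (all 7 vertices in one component) and has 7-1 = 6 edges. It is a tree.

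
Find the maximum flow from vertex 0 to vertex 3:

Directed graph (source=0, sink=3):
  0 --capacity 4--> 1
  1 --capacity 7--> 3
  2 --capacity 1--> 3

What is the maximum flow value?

Computing max flow:
  Flow on (0->1): 4/4
  Flow on (1->3): 4/7
Maximum flow = 4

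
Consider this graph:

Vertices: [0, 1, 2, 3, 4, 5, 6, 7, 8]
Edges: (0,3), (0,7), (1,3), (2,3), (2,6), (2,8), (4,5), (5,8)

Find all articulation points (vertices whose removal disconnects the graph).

An articulation point is a vertex whose removal disconnects the graph.
Articulation points: [0, 2, 3, 5, 8]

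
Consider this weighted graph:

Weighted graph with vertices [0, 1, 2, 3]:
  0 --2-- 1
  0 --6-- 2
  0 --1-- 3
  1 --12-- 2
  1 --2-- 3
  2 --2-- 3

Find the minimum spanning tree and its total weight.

Applying Kruskal's algorithm (sort edges by weight, add if no cycle):
  Add (0,3) w=1
  Add (0,1) w=2
  Skip (1,3) w=2 (creates cycle)
  Add (2,3) w=2
  Skip (0,2) w=6 (creates cycle)
  Skip (1,2) w=12 (creates cycle)
MST weight = 5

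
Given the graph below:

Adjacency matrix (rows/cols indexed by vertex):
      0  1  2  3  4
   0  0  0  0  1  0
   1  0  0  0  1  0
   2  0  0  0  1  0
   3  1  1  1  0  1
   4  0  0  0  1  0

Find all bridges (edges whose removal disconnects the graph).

A bridge is an edge whose removal increases the number of connected components.
Bridges found: (0,3), (1,3), (2,3), (3,4)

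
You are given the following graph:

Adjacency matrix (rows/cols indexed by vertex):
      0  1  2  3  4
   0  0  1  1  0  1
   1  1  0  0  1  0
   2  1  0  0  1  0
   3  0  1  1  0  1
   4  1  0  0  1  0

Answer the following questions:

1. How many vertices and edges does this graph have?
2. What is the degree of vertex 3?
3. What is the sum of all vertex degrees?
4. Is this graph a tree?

Count: 5 vertices, 6 edges.
Vertex 3 has neighbors [1, 2, 4], degree = 3.
Handshaking lemma: 2 * 6 = 12.
A tree on 5 vertices has 4 edges. This graph has 6 edges (2 extra). Not a tree.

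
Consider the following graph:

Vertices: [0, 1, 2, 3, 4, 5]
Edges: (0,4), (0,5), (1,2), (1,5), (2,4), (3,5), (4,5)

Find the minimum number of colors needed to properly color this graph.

The graph has a maximum clique of size 3 (lower bound on chromatic number).
A valid 3-coloring: {0: 2, 1: 1, 2: 0, 3: 1, 4: 1, 5: 0}.
Chromatic number = 3.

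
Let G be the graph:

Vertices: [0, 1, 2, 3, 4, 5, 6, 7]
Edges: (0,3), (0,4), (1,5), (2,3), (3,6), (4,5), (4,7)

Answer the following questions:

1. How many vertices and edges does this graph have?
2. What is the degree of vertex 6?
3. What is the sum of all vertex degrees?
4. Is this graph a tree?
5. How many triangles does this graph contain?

Count: 8 vertices, 7 edges.
Vertex 6 has neighbors [3], degree = 1.
Handshaking lemma: 2 * 7 = 14.
A graph is a tree iff it is connected and has exactly n-1 edges. This graph is connected (all 8 vertices in one component) and has 8-1 = 7 edges. It is a tree.
Number of triangles = 0.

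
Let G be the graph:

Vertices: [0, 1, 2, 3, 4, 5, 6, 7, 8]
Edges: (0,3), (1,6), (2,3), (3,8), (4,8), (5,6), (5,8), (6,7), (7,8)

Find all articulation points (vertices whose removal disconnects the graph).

An articulation point is a vertex whose removal disconnects the graph.
Articulation points: [3, 6, 8]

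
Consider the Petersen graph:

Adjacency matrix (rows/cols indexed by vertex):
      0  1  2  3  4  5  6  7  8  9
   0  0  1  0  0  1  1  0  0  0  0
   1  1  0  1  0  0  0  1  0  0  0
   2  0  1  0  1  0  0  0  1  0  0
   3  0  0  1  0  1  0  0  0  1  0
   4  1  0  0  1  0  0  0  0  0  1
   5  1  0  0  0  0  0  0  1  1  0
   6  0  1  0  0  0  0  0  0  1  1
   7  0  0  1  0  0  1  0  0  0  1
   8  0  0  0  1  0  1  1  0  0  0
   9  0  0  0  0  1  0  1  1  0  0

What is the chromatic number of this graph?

The Petersen graph contains odd cycles (e.g. the outer 5-cycle), so chi >= 3.
A proper 3-coloring exists (it is a well-known 3-chromatic graph).
Chromatic number = 3.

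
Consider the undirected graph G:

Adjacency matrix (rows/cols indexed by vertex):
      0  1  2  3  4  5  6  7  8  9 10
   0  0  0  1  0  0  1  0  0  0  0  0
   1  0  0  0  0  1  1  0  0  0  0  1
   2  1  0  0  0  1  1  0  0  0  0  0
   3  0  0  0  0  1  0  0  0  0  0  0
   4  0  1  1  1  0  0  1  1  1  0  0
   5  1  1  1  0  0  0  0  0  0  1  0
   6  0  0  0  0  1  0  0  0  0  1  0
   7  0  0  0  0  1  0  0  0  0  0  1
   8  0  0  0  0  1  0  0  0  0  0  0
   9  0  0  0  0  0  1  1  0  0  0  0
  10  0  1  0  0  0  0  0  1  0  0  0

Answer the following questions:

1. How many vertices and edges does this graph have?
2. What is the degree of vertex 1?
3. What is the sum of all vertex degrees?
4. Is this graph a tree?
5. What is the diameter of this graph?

Count: 11 vertices, 14 edges.
Vertex 1 has neighbors [4, 5, 10], degree = 3.
Handshaking lemma: 2 * 14 = 28.
A tree on 11 vertices has 10 edges. This graph has 14 edges (4 extra). Not a tree.
Diameter (longest shortest path) = 3.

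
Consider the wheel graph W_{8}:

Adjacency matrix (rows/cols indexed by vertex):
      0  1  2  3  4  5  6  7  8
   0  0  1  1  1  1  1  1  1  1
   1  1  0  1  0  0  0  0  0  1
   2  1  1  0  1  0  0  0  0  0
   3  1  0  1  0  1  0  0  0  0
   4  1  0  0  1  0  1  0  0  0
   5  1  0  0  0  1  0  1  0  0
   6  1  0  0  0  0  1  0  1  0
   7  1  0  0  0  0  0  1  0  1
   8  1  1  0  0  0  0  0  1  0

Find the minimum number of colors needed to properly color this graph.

W_{8} = C_{8} plus a hub adjacent to every cycle vertex.
The outer cycle needs 2 colors (even cycle); the hub is adjacent to all of them so needs a fresh color.
Chromatic number = 2 + 1 = 3.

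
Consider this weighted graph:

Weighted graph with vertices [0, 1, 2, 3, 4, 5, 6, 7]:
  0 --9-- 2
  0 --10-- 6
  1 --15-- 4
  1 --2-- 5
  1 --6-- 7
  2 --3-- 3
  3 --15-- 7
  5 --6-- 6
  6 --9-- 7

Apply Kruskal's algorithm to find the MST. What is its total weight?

Applying Kruskal's algorithm (sort edges by weight, add if no cycle):
  Add (1,5) w=2
  Add (2,3) w=3
  Add (1,7) w=6
  Add (5,6) w=6
  Add (0,2) w=9
  Skip (6,7) w=9 (creates cycle)
  Add (0,6) w=10
  Add (1,4) w=15
  Skip (3,7) w=15 (creates cycle)
MST weight = 51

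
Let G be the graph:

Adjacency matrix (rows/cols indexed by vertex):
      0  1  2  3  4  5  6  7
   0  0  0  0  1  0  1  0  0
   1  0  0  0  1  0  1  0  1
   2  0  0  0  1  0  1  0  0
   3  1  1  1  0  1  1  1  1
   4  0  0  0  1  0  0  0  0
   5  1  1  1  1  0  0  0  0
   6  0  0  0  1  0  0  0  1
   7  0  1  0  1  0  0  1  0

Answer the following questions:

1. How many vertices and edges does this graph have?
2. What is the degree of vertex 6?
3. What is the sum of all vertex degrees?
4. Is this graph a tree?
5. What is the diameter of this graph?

Count: 8 vertices, 12 edges.
Vertex 6 has neighbors [3, 7], degree = 2.
Handshaking lemma: 2 * 12 = 24.
A tree on 8 vertices has 7 edges. This graph has 12 edges (5 extra). Not a tree.
Diameter (longest shortest path) = 2.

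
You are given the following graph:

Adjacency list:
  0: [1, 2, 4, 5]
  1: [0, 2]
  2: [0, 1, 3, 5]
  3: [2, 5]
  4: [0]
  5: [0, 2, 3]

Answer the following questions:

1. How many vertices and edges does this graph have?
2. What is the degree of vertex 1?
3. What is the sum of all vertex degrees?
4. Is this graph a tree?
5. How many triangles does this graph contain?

Count: 6 vertices, 8 edges.
Vertex 1 has neighbors [0, 2], degree = 2.
Handshaking lemma: 2 * 8 = 16.
A tree on 6 vertices has 5 edges. This graph has 8 edges (3 extra). Not a tree.
Number of triangles = 3.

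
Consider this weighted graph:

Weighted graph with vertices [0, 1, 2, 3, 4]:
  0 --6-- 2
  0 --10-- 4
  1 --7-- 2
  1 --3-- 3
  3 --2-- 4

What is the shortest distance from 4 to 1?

Using Dijkstra's algorithm from vertex 4:
Shortest path: 4 -> 3 -> 1
Total weight: 2 + 3 = 5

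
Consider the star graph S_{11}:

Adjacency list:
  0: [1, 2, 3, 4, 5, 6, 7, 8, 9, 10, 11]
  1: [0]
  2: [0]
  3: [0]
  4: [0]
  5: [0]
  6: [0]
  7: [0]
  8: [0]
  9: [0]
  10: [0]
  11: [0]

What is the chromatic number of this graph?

S_{11} has one hub adjacent to 11 leaves; leaves are pairwise non-adjacent.
Color the hub 0 and every leaf 1.
Chromatic number = 2.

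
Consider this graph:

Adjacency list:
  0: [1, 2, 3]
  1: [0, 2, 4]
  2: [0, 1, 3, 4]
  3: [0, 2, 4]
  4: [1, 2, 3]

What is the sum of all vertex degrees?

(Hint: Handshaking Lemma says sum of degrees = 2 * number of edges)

Count edges: 8 edges.
By Handshaking Lemma: sum of degrees = 2 * 8 = 16.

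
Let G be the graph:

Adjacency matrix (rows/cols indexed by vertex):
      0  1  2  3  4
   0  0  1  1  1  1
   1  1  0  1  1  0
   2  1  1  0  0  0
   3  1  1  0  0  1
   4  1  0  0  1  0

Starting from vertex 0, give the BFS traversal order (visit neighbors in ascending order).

BFS from vertex 0 (neighbors processed in ascending order):
Visit order: 0, 1, 2, 3, 4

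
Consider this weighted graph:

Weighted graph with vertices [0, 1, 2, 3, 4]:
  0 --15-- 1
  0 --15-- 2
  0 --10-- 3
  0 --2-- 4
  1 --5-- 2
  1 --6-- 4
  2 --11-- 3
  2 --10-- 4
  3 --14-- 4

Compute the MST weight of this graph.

Applying Kruskal's algorithm (sort edges by weight, add if no cycle):
  Add (0,4) w=2
  Add (1,2) w=5
  Add (1,4) w=6
  Add (0,3) w=10
  Skip (2,4) w=10 (creates cycle)
  Skip (2,3) w=11 (creates cycle)
  Skip (3,4) w=14 (creates cycle)
  Skip (0,2) w=15 (creates cycle)
  Skip (0,1) w=15 (creates cycle)
MST weight = 23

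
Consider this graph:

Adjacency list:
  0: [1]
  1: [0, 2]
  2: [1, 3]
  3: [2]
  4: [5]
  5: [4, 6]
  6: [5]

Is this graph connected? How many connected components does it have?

Checking connectivity: the graph has 2 connected component(s).
Components: [[0, 1, 2, 3], [4, 5, 6]]. The graph is NOT connected.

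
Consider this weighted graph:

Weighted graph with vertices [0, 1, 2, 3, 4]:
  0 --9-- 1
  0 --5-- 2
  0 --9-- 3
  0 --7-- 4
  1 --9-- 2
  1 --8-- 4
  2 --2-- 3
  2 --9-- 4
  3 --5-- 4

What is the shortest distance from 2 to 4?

Using Dijkstra's algorithm from vertex 2:
Shortest path: 2 -> 3 -> 4
Total weight: 2 + 5 = 7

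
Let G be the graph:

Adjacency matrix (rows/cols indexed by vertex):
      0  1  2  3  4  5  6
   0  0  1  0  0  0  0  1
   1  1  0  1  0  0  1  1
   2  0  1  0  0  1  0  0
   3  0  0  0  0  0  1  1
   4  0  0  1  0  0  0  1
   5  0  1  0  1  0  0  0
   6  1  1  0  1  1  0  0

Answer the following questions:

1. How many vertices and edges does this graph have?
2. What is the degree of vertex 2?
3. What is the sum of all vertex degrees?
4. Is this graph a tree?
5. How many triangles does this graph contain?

Count: 7 vertices, 9 edges.
Vertex 2 has neighbors [1, 4], degree = 2.
Handshaking lemma: 2 * 9 = 18.
A tree on 7 vertices has 6 edges. This graph has 9 edges (3 extra). Not a tree.
Number of triangles = 1.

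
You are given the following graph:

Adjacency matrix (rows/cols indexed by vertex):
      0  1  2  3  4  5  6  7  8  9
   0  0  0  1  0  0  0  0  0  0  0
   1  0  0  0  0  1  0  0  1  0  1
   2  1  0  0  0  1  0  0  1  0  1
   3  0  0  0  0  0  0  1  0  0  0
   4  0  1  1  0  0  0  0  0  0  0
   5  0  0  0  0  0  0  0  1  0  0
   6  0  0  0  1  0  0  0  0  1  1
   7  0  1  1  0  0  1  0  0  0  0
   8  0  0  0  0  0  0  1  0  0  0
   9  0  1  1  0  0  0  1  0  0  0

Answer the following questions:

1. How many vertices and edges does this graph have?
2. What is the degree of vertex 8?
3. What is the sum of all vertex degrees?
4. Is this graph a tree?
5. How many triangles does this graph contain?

Count: 10 vertices, 11 edges.
Vertex 8 has neighbors [6], degree = 1.
Handshaking lemma: 2 * 11 = 22.
A tree on 10 vertices has 9 edges. This graph has 11 edges (2 extra). Not a tree.
Number of triangles = 0.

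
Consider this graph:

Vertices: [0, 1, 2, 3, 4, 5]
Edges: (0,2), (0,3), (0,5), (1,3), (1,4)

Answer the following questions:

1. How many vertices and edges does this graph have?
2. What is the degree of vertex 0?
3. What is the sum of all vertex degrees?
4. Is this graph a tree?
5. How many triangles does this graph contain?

Count: 6 vertices, 5 edges.
Vertex 0 has neighbors [2, 3, 5], degree = 3.
Handshaking lemma: 2 * 5 = 10.
A graph is a tree iff it is connected and has exactly n-1 edges. This graph is connected (all 6 vertices in one component) and has 6-1 = 5 edges. It is a tree.
Number of triangles = 0.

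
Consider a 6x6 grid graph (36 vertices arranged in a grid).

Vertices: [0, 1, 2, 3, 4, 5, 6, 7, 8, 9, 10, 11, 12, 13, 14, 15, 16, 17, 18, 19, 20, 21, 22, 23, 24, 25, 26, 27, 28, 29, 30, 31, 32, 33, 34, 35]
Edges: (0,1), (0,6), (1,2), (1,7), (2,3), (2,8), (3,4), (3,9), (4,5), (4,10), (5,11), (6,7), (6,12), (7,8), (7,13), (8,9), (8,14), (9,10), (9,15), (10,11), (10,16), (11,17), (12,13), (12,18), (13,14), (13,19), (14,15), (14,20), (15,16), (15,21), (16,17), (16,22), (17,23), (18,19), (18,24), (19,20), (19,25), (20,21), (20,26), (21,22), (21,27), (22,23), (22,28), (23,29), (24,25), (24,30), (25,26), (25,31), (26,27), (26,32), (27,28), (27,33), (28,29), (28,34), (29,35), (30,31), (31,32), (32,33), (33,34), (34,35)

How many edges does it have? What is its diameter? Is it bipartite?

A 6x6 grid has 30 vertical edges and 30 horizontal edges.
Total edges = 30 + 30 = 60.
Diameter = (6-1) + (6-1) = 10 (corner to opposite corner).
Grid graphs are bipartite (checkerboard coloring).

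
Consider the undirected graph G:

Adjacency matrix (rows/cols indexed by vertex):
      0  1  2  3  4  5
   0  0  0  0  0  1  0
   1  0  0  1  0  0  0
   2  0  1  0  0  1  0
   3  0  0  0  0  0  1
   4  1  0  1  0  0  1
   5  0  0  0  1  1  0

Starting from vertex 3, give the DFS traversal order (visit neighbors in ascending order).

DFS from vertex 3 (neighbors processed in ascending order):
Visit order: 3, 5, 4, 0, 2, 1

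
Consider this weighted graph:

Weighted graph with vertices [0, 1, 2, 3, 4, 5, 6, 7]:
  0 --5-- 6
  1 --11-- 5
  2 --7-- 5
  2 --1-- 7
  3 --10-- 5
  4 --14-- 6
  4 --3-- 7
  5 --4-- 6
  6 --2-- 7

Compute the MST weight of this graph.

Applying Kruskal's algorithm (sort edges by weight, add if no cycle):
  Add (2,7) w=1
  Add (6,7) w=2
  Add (4,7) w=3
  Add (5,6) w=4
  Add (0,6) w=5
  Skip (2,5) w=7 (creates cycle)
  Add (3,5) w=10
  Add (1,5) w=11
  Skip (4,6) w=14 (creates cycle)
MST weight = 36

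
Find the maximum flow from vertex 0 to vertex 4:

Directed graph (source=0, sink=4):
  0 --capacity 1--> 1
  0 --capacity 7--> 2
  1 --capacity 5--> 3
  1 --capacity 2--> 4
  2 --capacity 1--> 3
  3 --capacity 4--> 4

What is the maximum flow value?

Computing max flow:
  Flow on (0->1): 1/1
  Flow on (0->2): 1/7
  Flow on (1->4): 1/2
  Flow on (2->3): 1/1
  Flow on (3->4): 1/4
Maximum flow = 2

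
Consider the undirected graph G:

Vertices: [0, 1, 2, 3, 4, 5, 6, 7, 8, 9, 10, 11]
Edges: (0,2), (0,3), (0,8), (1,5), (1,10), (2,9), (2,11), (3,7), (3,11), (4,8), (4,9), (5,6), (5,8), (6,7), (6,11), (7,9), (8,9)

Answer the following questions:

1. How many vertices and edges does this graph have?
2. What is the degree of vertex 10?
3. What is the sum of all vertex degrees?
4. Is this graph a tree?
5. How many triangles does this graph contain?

Count: 12 vertices, 17 edges.
Vertex 10 has neighbors [1], degree = 1.
Handshaking lemma: 2 * 17 = 34.
A tree on 12 vertices has 11 edges. This graph has 17 edges (6 extra). Not a tree.
Number of triangles = 1.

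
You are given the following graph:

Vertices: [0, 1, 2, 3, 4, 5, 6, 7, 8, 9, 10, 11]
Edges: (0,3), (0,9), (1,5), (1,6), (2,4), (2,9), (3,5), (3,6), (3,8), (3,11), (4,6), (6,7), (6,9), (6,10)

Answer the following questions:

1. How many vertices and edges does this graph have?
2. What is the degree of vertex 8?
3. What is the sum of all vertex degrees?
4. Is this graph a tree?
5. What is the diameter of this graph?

Count: 12 vertices, 14 edges.
Vertex 8 has neighbors [3], degree = 1.
Handshaking lemma: 2 * 14 = 28.
A tree on 12 vertices has 11 edges. This graph has 14 edges (3 extra). Not a tree.
Diameter (longest shortest path) = 4.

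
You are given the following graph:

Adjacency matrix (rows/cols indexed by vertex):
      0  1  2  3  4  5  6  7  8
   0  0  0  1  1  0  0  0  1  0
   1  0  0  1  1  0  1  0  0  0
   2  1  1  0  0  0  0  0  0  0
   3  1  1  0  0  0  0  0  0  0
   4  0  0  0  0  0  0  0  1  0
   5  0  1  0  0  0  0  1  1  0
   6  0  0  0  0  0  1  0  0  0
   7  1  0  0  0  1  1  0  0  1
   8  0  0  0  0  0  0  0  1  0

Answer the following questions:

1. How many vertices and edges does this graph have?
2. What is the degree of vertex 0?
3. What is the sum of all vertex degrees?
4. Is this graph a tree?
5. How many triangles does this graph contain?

Count: 9 vertices, 10 edges.
Vertex 0 has neighbors [2, 3, 7], degree = 3.
Handshaking lemma: 2 * 10 = 20.
A tree on 9 vertices has 8 edges. This graph has 10 edges (2 extra). Not a tree.
Number of triangles = 0.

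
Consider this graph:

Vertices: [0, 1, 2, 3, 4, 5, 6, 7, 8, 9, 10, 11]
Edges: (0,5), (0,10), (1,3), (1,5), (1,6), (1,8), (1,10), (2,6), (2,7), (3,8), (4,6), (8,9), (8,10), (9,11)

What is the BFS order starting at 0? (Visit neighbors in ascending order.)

BFS from vertex 0 (neighbors processed in ascending order):
Visit order: 0, 5, 10, 1, 8, 3, 6, 9, 2, 4, 11, 7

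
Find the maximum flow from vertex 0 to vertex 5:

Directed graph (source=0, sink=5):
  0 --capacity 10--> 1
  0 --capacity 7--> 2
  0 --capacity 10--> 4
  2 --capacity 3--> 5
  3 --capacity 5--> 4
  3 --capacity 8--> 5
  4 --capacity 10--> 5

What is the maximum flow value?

Computing max flow:
  Flow on (0->2): 3/7
  Flow on (0->4): 10/10
  Flow on (2->5): 3/3
  Flow on (4->5): 10/10
Maximum flow = 13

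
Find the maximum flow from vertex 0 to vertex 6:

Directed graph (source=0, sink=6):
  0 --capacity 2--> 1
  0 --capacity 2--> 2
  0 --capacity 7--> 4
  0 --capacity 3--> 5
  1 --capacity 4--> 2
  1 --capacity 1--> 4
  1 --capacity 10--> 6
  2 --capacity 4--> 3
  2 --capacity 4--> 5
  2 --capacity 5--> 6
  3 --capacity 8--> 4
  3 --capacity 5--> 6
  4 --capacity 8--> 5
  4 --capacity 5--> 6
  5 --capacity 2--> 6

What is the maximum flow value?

Computing max flow:
  Flow on (0->1): 2/2
  Flow on (0->2): 2/2
  Flow on (0->4): 5/7
  Flow on (0->5): 2/3
  Flow on (1->6): 2/10
  Flow on (2->6): 2/5
  Flow on (4->6): 5/5
  Flow on (5->6): 2/2
Maximum flow = 11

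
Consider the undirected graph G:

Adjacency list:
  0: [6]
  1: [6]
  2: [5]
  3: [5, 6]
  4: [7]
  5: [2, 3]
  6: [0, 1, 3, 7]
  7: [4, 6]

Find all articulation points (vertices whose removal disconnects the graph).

An articulation point is a vertex whose removal disconnects the graph.
Articulation points: [3, 5, 6, 7]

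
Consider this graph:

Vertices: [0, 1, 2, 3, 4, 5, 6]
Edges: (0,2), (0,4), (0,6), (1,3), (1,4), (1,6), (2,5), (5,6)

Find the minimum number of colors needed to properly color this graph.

The graph has a maximum clique of size 2 (lower bound on chromatic number).
A valid 2-coloring: {0: 0, 1: 0, 2: 1, 3: 1, 4: 1, 5: 0, 6: 1}.
Chromatic number = 2.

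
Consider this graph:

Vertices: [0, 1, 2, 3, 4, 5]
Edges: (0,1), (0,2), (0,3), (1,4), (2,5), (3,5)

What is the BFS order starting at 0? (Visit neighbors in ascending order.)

BFS from vertex 0 (neighbors processed in ascending order):
Visit order: 0, 1, 2, 3, 4, 5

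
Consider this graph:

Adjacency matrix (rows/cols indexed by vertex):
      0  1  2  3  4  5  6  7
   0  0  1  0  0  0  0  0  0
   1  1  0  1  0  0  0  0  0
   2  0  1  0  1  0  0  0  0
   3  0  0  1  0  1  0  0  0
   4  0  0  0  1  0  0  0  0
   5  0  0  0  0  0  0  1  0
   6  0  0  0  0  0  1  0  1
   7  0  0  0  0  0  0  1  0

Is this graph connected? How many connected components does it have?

Checking connectivity: the graph has 2 connected component(s).
Components: [[0, 1, 2, 3, 4], [5, 6, 7]]. The graph is NOT connected.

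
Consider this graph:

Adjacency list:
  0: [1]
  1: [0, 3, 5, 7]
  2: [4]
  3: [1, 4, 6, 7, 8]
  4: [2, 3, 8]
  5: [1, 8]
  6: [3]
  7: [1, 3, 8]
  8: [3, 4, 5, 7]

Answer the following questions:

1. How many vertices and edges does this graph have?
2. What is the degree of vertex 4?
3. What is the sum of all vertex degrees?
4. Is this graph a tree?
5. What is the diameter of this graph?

Count: 9 vertices, 12 edges.
Vertex 4 has neighbors [2, 3, 8], degree = 3.
Handshaking lemma: 2 * 12 = 24.
A tree on 9 vertices has 8 edges. This graph has 12 edges (4 extra). Not a tree.
Diameter (longest shortest path) = 4.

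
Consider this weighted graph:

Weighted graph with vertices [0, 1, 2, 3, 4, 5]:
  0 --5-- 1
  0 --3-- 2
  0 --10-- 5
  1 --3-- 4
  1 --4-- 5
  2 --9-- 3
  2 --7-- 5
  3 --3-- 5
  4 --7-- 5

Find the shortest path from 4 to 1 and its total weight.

Using Dijkstra's algorithm from vertex 4:
Shortest path: 4 -> 1
Total weight: 3 = 3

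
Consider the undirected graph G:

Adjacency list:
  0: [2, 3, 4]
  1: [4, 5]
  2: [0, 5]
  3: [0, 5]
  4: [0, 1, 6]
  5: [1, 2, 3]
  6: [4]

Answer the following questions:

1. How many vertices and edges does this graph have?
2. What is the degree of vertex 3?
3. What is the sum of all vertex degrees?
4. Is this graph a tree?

Count: 7 vertices, 8 edges.
Vertex 3 has neighbors [0, 5], degree = 2.
Handshaking lemma: 2 * 8 = 16.
A tree on 7 vertices has 6 edges. This graph has 8 edges (2 extra). Not a tree.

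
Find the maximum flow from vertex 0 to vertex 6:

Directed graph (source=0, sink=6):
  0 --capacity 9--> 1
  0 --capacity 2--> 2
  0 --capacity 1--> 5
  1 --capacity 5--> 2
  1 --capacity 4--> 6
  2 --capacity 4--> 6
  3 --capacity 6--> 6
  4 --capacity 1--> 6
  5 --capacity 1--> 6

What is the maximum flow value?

Computing max flow:
  Flow on (0->1): 8/9
  Flow on (0->5): 1/1
  Flow on (1->2): 4/5
  Flow on (1->6): 4/4
  Flow on (2->6): 4/4
  Flow on (5->6): 1/1
Maximum flow = 9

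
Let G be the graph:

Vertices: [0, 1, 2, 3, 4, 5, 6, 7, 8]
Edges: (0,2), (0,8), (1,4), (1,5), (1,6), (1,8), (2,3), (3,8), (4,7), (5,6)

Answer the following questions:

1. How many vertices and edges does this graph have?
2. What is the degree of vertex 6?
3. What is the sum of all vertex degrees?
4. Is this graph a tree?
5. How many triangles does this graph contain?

Count: 9 vertices, 10 edges.
Vertex 6 has neighbors [1, 5], degree = 2.
Handshaking lemma: 2 * 10 = 20.
A tree on 9 vertices has 8 edges. This graph has 10 edges (2 extra). Not a tree.
Number of triangles = 1.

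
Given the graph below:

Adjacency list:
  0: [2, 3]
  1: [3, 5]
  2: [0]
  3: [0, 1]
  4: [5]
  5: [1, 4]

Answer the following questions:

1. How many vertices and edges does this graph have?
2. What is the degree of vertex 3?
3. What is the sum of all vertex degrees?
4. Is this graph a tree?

Count: 6 vertices, 5 edges.
Vertex 3 has neighbors [0, 1], degree = 2.
Handshaking lemma: 2 * 5 = 10.
A graph is a tree iff it is connected and has exactly n-1 edges. This graph is connected (all 6 vertices in one component) and has 6-1 = 5 edges. It is a tree.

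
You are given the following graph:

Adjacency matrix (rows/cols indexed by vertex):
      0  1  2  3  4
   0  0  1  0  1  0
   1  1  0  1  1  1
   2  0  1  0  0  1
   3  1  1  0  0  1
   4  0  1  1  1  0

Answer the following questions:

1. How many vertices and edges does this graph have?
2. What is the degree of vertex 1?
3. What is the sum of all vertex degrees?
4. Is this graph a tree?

Count: 5 vertices, 7 edges.
Vertex 1 has neighbors [0, 2, 3, 4], degree = 4.
Handshaking lemma: 2 * 7 = 14.
A tree on 5 vertices has 4 edges. This graph has 7 edges (3 extra). Not a tree.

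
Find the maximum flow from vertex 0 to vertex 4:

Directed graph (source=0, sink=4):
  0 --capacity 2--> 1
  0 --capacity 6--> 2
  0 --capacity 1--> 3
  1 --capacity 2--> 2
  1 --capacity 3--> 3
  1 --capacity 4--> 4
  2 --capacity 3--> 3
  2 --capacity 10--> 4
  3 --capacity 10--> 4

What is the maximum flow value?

Computing max flow:
  Flow on (0->1): 2/2
  Flow on (0->2): 6/6
  Flow on (0->3): 1/1
  Flow on (1->4): 2/4
  Flow on (2->4): 6/10
  Flow on (3->4): 1/10
Maximum flow = 9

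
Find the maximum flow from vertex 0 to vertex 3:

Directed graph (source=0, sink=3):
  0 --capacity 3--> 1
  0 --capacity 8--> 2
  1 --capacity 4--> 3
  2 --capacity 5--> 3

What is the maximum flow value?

Computing max flow:
  Flow on (0->1): 3/3
  Flow on (0->2): 5/8
  Flow on (1->3): 3/4
  Flow on (2->3): 5/5
Maximum flow = 8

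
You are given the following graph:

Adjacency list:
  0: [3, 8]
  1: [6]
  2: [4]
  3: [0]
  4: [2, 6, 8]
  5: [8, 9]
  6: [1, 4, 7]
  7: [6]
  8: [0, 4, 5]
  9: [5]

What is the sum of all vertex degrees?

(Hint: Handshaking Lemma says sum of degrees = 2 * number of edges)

Count edges: 9 edges.
By Handshaking Lemma: sum of degrees = 2 * 9 = 18.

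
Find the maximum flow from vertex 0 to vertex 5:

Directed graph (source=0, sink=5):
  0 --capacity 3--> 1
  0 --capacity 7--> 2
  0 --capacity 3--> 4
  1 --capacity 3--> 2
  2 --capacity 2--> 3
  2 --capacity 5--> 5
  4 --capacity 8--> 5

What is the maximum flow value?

Computing max flow:
  Flow on (0->2): 5/7
  Flow on (0->4): 3/3
  Flow on (2->5): 5/5
  Flow on (4->5): 3/8
Maximum flow = 8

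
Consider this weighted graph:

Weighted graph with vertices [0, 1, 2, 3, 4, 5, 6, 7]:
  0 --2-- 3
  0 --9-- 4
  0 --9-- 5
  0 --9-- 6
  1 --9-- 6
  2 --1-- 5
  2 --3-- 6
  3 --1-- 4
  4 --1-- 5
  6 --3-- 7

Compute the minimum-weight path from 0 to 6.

Using Dijkstra's algorithm from vertex 0:
Shortest path: 0 -> 3 -> 4 -> 5 -> 2 -> 6
Total weight: 2 + 1 + 1 + 1 + 3 = 8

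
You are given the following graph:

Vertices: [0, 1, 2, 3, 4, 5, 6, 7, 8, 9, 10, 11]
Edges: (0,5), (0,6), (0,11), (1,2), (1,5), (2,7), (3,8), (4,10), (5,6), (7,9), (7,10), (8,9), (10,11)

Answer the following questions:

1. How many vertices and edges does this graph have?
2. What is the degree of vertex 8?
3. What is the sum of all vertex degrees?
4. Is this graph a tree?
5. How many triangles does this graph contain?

Count: 12 vertices, 13 edges.
Vertex 8 has neighbors [3, 9], degree = 2.
Handshaking lemma: 2 * 13 = 26.
A tree on 12 vertices has 11 edges. This graph has 13 edges (2 extra). Not a tree.
Number of triangles = 1.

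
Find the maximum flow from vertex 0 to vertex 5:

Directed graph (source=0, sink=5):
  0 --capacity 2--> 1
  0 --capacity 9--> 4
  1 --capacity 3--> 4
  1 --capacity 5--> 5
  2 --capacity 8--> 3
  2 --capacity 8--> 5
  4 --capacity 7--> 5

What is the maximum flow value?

Computing max flow:
  Flow on (0->1): 2/2
  Flow on (0->4): 7/9
  Flow on (1->5): 2/5
  Flow on (4->5): 7/7
Maximum flow = 9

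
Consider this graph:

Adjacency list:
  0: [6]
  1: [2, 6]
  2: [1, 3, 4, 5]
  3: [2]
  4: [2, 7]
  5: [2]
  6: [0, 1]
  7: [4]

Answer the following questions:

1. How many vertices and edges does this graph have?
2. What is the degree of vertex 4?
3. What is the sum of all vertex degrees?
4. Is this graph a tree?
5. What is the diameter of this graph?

Count: 8 vertices, 7 edges.
Vertex 4 has neighbors [2, 7], degree = 2.
Handshaking lemma: 2 * 7 = 14.
A graph is a tree iff it is connected and has exactly n-1 edges. This graph is connected (all 8 vertices in one component) and has 8-1 = 7 edges. It is a tree.
Diameter (longest shortest path) = 5.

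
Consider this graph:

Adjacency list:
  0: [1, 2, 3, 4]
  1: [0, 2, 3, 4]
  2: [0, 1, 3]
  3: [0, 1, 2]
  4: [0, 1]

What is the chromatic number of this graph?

The graph has a maximum clique of size 4 (lower bound on chromatic number).
A valid 4-coloring: {0: 0, 1: 1, 2: 2, 3: 3, 4: 2}.
Chromatic number = 4.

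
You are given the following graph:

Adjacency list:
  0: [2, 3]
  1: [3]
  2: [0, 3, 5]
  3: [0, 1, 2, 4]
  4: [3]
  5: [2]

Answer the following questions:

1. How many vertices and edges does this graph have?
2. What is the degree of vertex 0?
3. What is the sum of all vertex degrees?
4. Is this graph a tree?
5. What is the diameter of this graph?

Count: 6 vertices, 6 edges.
Vertex 0 has neighbors [2, 3], degree = 2.
Handshaking lemma: 2 * 6 = 12.
A tree on 6 vertices has 5 edges. This graph has 6 edges (1 extra). Not a tree.
Diameter (longest shortest path) = 3.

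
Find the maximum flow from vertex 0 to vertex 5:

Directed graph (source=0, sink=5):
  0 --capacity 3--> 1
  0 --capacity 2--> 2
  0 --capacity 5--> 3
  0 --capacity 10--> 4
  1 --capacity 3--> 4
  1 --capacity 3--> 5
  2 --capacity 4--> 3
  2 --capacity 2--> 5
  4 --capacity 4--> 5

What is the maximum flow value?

Computing max flow:
  Flow on (0->1): 3/3
  Flow on (0->2): 2/2
  Flow on (0->4): 4/10
  Flow on (1->5): 3/3
  Flow on (2->5): 2/2
  Flow on (4->5): 4/4
Maximum flow = 9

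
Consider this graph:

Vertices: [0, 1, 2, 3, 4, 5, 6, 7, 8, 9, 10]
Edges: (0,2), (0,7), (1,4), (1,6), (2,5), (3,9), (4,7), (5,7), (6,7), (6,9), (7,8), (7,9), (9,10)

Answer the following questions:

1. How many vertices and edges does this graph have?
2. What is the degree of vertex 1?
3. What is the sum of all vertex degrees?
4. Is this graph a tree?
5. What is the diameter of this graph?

Count: 11 vertices, 13 edges.
Vertex 1 has neighbors [4, 6], degree = 2.
Handshaking lemma: 2 * 13 = 26.
A tree on 11 vertices has 10 edges. This graph has 13 edges (3 extra). Not a tree.
Diameter (longest shortest path) = 4.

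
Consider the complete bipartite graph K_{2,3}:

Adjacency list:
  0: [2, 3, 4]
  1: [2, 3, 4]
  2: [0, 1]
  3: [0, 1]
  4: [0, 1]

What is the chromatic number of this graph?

K_{2,3} is bipartite: vertices split into two independent sets of size 2 and 3.
Color one set 0, the other 1. No adjacent vertices share a color.
Chromatic number = 2.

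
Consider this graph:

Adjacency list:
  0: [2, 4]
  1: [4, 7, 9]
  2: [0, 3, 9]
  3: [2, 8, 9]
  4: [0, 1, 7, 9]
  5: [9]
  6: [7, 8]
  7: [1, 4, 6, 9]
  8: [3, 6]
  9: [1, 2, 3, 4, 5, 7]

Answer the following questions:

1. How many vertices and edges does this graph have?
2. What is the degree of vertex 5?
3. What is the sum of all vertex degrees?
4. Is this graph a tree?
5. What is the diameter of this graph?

Count: 10 vertices, 15 edges.
Vertex 5 has neighbors [9], degree = 1.
Handshaking lemma: 2 * 15 = 30.
A tree on 10 vertices has 9 edges. This graph has 15 edges (6 extra). Not a tree.
Diameter (longest shortest path) = 3.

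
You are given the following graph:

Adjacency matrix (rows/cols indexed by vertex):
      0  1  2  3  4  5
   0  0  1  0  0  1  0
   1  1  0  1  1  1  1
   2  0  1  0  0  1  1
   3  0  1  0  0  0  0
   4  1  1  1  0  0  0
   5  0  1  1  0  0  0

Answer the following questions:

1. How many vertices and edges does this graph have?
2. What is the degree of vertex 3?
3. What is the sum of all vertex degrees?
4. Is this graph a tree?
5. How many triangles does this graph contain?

Count: 6 vertices, 8 edges.
Vertex 3 has neighbors [1], degree = 1.
Handshaking lemma: 2 * 8 = 16.
A tree on 6 vertices has 5 edges. This graph has 8 edges (3 extra). Not a tree.
Number of triangles = 3.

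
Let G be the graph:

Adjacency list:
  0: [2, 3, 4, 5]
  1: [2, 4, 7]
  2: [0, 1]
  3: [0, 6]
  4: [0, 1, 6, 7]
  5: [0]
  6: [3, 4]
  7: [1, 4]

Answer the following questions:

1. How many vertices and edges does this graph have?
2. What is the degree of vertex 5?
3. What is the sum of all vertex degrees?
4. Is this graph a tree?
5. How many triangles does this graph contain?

Count: 8 vertices, 10 edges.
Vertex 5 has neighbors [0], degree = 1.
Handshaking lemma: 2 * 10 = 20.
A tree on 8 vertices has 7 edges. This graph has 10 edges (3 extra). Not a tree.
Number of triangles = 1.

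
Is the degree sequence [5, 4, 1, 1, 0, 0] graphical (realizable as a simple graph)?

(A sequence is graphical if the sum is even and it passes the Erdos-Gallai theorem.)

Sum of degrees = 11. Sum is odd, so the sequence is NOT graphical.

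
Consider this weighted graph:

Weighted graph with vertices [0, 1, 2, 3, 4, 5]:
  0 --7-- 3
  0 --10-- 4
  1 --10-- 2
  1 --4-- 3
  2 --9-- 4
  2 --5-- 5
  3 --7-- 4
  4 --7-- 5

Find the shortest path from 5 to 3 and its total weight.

Using Dijkstra's algorithm from vertex 5:
Shortest path: 5 -> 4 -> 3
Total weight: 7 + 7 = 14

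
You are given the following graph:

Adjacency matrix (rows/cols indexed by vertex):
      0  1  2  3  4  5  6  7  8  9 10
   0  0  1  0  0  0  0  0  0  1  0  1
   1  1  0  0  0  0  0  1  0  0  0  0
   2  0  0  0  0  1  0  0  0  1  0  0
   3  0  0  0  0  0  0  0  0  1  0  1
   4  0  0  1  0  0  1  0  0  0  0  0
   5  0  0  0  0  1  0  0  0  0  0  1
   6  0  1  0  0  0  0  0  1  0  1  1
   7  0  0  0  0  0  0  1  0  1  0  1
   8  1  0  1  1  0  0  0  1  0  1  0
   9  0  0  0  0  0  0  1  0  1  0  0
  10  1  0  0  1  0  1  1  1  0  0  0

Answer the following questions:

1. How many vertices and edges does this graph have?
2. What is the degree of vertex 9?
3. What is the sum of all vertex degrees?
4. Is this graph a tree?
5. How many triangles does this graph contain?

Count: 11 vertices, 16 edges.
Vertex 9 has neighbors [6, 8], degree = 2.
Handshaking lemma: 2 * 16 = 32.
A tree on 11 vertices has 10 edges. This graph has 16 edges (6 extra). Not a tree.
Number of triangles = 1.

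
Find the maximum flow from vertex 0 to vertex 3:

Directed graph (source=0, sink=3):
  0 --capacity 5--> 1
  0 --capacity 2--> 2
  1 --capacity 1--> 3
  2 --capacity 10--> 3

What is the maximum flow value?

Computing max flow:
  Flow on (0->1): 1/5
  Flow on (0->2): 2/2
  Flow on (1->3): 1/1
  Flow on (2->3): 2/10
Maximum flow = 3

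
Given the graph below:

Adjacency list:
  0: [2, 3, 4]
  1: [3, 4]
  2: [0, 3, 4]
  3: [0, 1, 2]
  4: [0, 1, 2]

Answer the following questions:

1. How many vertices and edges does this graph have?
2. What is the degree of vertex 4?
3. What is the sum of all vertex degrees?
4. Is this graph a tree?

Count: 5 vertices, 7 edges.
Vertex 4 has neighbors [0, 1, 2], degree = 3.
Handshaking lemma: 2 * 7 = 14.
A tree on 5 vertices has 4 edges. This graph has 7 edges (3 extra). Not a tree.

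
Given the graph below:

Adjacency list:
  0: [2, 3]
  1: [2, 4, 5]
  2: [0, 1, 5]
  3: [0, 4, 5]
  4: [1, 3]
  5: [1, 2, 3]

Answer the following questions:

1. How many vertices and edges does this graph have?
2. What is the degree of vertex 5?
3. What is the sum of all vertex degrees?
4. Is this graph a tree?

Count: 6 vertices, 8 edges.
Vertex 5 has neighbors [1, 2, 3], degree = 3.
Handshaking lemma: 2 * 8 = 16.
A tree on 6 vertices has 5 edges. This graph has 8 edges (3 extra). Not a tree.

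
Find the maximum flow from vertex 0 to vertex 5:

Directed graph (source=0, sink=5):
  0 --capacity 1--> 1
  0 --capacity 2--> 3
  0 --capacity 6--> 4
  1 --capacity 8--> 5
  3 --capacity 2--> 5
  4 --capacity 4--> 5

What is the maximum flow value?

Computing max flow:
  Flow on (0->1): 1/1
  Flow on (0->3): 2/2
  Flow on (0->4): 4/6
  Flow on (1->5): 1/8
  Flow on (3->5): 2/2
  Flow on (4->5): 4/4
Maximum flow = 7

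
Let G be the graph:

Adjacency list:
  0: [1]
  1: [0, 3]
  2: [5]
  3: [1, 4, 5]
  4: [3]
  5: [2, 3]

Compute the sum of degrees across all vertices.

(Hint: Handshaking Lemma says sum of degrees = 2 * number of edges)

Count edges: 5 edges.
By Handshaking Lemma: sum of degrees = 2 * 5 = 10.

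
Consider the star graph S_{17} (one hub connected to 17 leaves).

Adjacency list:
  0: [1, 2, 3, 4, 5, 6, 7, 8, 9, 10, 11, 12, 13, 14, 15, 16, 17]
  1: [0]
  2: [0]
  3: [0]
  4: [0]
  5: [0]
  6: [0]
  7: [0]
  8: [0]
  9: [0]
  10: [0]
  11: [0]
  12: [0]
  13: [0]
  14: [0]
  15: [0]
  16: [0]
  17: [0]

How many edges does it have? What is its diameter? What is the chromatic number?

Star graph S_{17}: the hub connects to all 17 leaves.
Edges = 17.
Diameter = 2 (any leaf to hub is 1, leaf to leaf through hub is 2).
Star graphs are bipartite (hub vs leaves), so chromatic number = 2.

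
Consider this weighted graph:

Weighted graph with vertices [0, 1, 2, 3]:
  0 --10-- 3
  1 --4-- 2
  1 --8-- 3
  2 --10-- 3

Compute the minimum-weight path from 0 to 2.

Using Dijkstra's algorithm from vertex 0:
Shortest path: 0 -> 3 -> 2
Total weight: 10 + 10 = 20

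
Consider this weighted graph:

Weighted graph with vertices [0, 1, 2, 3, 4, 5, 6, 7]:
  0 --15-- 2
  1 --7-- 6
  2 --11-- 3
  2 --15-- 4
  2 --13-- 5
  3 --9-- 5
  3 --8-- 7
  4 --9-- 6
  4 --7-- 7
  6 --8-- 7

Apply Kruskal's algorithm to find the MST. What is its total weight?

Applying Kruskal's algorithm (sort edges by weight, add if no cycle):
  Add (1,6) w=7
  Add (4,7) w=7
  Add (3,7) w=8
  Add (6,7) w=8
  Add (3,5) w=9
  Skip (4,6) w=9 (creates cycle)
  Add (2,3) w=11
  Skip (2,5) w=13 (creates cycle)
  Add (0,2) w=15
  Skip (2,4) w=15 (creates cycle)
MST weight = 65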